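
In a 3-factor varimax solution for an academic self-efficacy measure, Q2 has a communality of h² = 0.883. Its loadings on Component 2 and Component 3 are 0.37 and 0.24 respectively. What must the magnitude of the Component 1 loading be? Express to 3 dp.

Under orthogonal rotation h² = Σλ², so λ_Component 1² = h² − (0.1945) = 0.883 − 0.1945 = 0.6885.
|λ| = √0.6885 = 0.8298.

0.830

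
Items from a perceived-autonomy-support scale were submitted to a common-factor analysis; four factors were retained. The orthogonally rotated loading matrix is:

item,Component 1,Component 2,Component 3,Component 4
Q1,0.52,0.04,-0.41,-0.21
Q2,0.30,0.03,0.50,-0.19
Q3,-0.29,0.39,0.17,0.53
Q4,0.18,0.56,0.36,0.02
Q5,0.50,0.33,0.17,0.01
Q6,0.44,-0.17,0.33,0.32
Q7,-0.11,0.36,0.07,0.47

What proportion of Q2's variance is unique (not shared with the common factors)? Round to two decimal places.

0.62

h² = 0.30² + 0.03² + 0.50² + (-0.19)² = 0.0900 + 0.0009 + 0.2500 + 0.0361 = 0.3770
Uniqueness u² = 1 − h² = 1 − 0.3770 = 0.6230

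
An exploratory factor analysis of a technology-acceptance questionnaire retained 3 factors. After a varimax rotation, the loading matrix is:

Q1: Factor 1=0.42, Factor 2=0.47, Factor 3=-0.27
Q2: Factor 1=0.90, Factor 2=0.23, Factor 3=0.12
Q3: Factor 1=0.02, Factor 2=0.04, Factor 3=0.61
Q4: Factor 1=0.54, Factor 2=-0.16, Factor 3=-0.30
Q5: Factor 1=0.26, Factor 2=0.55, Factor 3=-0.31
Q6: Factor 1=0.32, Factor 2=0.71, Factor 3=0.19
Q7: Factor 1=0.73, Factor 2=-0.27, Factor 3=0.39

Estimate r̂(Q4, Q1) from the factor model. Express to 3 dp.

0.233

r̂ = Σ λ_i·λ_j across factors = (0.54)(0.42) + (-0.16)(0.47) + (-0.30)(-0.27)
  = +0.2268 -0.0752 +0.0810 = 0.2326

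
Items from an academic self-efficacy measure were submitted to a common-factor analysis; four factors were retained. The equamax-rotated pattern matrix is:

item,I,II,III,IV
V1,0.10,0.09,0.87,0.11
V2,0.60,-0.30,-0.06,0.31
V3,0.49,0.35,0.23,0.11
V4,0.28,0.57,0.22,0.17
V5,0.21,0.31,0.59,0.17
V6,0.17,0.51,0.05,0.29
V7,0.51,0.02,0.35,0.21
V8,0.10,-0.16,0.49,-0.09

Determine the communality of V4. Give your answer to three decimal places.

0.481

h² = 0.28² + 0.57² + 0.22² + 0.17² = 0.0784 + 0.3249 + 0.0484 + 0.0289 = 0.4806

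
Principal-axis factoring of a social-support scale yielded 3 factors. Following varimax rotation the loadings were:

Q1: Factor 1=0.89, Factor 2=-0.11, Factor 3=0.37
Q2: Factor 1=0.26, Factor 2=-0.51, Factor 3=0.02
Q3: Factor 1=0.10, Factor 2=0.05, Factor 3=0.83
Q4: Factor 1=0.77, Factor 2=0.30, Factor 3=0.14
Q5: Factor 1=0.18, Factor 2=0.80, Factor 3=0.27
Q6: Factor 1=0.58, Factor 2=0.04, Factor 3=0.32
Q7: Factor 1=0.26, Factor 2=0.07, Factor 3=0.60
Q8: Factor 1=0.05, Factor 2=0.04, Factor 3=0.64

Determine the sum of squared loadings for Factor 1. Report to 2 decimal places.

SS loadings for Factor 1 = 0.89² + 0.26² + 0.10² + 0.77² + 0.18² + 0.58² + 0.26² + 0.05² = 0.7921 + 0.0676 + 0.0100 + 0.5929 + 0.0324 + 0.3364 + 0.0676 + 0.0025 = 1.9015

1.90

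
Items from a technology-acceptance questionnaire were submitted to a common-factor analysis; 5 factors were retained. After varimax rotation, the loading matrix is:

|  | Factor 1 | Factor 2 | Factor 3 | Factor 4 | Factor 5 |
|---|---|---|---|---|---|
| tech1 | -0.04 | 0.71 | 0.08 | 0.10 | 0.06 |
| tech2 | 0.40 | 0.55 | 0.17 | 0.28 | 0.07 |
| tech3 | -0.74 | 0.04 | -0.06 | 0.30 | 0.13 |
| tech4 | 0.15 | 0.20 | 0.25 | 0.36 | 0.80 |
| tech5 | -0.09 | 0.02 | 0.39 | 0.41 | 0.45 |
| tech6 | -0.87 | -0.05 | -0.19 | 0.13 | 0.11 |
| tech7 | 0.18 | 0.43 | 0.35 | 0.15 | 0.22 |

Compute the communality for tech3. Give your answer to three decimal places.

0.660

h² = (-0.74)² + 0.04² + (-0.06)² + 0.30² + 0.13² = 0.5476 + 0.0016 + 0.0036 + 0.0900 + 0.0169 = 0.6597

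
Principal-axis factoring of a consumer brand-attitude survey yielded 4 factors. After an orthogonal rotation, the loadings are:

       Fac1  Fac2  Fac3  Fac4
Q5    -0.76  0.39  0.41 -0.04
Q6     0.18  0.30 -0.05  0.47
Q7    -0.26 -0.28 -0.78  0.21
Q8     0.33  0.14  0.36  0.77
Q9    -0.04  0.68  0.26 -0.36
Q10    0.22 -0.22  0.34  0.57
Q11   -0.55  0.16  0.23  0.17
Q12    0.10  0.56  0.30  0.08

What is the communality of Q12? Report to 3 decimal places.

0.420

h² = 0.10² + 0.56² + 0.30² + 0.08² = 0.0100 + 0.3136 + 0.0900 + 0.0064 = 0.4200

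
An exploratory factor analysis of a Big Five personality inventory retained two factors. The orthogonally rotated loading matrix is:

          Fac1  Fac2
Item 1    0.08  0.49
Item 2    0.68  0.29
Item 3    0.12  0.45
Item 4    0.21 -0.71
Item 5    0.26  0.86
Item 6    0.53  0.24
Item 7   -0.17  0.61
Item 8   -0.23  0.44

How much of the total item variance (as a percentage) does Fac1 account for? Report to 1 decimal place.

12.0%

SS loadings for Fac1 = 0.08² + 0.68² + 0.12² + 0.21² + 0.26² + 0.53² + (-0.17)² + (-0.23)² = 0.9576
With 8 standardized items, total variance = 8. Proportion = 0.9576/8 = 0.1197 → 11.97%.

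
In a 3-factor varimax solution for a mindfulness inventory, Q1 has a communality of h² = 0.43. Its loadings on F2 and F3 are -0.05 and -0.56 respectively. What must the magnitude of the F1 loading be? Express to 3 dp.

0.337

Under orthogonal rotation h² = Σλ², so λ_F1² = h² − (0.3161) = 0.43 − 0.3161 = 0.1139.
|λ| = √0.1139 = 0.3375.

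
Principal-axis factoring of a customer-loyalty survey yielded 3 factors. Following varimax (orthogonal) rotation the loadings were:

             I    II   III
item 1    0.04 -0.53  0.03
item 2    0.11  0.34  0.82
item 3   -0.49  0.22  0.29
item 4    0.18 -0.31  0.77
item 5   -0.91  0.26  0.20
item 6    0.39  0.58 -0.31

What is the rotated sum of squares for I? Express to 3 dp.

1.266

SS loadings for I = 0.04² + 0.11² + (-0.49)² + 0.18² + (-0.91)² + 0.39² = 0.0016 + 0.0121 + 0.2401 + 0.0324 + 0.8281 + 0.1521 = 1.2664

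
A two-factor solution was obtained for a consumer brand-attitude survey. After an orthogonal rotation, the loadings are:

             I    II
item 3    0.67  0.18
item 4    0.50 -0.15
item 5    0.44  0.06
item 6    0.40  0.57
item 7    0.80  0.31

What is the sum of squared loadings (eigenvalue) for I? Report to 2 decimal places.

1.69

SS loadings for I = 0.67² + 0.50² + 0.44² + 0.40² + 0.80² = 0.4489 + 0.2500 + 0.1936 + 0.1600 + 0.6400 = 1.6925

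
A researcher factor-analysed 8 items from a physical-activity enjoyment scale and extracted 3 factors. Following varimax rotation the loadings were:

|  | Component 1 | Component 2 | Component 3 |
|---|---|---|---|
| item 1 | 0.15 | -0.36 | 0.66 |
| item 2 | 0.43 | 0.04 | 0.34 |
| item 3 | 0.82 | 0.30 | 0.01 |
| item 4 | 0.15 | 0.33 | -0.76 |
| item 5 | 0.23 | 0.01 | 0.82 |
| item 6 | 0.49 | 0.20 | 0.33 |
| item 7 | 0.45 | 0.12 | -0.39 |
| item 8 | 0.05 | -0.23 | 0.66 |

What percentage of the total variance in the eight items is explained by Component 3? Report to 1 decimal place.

31.2%

SS loadings for Component 3 = 0.66² + 0.34² + 0.01² + (-0.76)² + 0.82² + 0.33² + (-0.39)² + 0.66² = 2.4979
With 8 standardized items, total variance = 8. Proportion = 2.4979/8 = 0.3122 → 31.22%.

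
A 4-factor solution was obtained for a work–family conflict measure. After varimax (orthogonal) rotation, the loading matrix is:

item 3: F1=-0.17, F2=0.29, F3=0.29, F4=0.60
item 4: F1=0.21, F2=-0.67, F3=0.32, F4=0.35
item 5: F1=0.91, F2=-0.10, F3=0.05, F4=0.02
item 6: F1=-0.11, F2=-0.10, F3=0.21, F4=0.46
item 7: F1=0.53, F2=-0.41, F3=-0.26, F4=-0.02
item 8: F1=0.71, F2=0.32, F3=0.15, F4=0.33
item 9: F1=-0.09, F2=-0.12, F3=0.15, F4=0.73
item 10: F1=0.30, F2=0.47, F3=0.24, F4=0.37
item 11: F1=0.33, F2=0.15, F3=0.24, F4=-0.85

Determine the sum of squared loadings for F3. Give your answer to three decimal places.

SS loadings for F3 = 0.29² + 0.32² + 0.05² + 0.21² + (-0.26)² + 0.15² + 0.15² + 0.24² + 0.24² = 0.0841 + 0.1024 + 0.0025 + 0.0441 + 0.0676 + 0.0225 + 0.0225 + 0.0576 + 0.0576 = 0.4609

0.461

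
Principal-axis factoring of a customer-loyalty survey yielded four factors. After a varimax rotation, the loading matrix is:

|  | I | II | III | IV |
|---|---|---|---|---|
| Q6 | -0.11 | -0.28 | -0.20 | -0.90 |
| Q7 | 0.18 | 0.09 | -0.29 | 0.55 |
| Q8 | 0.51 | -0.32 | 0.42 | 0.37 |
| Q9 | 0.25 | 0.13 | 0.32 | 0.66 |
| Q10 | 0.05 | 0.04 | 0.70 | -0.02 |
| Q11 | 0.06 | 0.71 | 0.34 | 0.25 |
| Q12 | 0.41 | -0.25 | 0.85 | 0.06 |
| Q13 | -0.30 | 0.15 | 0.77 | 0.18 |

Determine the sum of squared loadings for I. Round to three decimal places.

0.631

SS loadings for I = (-0.11)² + 0.18² + 0.51² + 0.25² + 0.05² + 0.06² + 0.41² + (-0.30)² = 0.0121 + 0.0324 + 0.2601 + 0.0625 + 0.0025 + 0.0036 + 0.1681 + 0.0900 = 0.6313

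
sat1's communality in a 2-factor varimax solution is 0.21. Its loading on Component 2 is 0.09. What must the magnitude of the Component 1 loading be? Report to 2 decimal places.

Under orthogonal rotation h² = Σλ², so λ_Component 1² = h² − (0.0081) = 0.21 − 0.0081 = 0.2019.
|λ| = √0.2019 = 0.4493.

0.45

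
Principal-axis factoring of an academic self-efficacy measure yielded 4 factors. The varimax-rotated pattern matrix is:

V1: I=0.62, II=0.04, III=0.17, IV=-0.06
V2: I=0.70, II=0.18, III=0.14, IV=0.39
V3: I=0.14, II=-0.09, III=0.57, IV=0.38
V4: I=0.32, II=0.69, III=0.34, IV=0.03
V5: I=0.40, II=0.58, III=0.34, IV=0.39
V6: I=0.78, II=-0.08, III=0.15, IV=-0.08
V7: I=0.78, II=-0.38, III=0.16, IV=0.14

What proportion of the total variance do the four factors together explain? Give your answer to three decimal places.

0.644

Communalities: 0.4185, 0.6941, 0.4970, 0.6950, 0.7641, 0.6437, 0.7980; Σh² = 4.5104.
Total variance with 7 standardized items is 7, so the solution explains 4.5104/7 = 0.6443.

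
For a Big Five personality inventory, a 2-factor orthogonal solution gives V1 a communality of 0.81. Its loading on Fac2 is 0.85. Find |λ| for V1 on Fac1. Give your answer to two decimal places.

Under orthogonal rotation h² = Σλ², so λ_Fac1² = h² − (0.7225) = 0.81 − 0.7225 = 0.0875.
|λ| = √0.0875 = 0.2958.

0.30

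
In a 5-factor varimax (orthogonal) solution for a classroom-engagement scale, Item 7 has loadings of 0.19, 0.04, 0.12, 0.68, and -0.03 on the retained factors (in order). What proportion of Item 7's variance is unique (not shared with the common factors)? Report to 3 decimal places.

0.485

h² = 0.19² + 0.04² + 0.12² + 0.68² + (-0.03)² = 0.0361 + 0.0016 + 0.0144 + 0.4624 + 0.0009 = 0.5154
Uniqueness u² = 1 − h² = 1 − 0.5154 = 0.4846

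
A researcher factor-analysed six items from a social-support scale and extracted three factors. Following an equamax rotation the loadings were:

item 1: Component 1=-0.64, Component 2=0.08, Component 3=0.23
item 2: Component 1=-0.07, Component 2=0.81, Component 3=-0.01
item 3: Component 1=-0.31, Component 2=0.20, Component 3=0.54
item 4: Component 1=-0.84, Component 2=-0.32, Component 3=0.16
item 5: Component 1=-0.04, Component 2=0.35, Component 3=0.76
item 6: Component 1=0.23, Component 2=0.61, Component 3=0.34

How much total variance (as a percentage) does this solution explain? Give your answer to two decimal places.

Communalities: 0.4689, 0.6611, 0.4277, 0.8336, 0.7017, 0.5406; Σh² = 3.6336.
Total variance with 6 standardized items is 6, so the solution explains 3.6336/6 = 0.6056 = 60.56%.

60.56%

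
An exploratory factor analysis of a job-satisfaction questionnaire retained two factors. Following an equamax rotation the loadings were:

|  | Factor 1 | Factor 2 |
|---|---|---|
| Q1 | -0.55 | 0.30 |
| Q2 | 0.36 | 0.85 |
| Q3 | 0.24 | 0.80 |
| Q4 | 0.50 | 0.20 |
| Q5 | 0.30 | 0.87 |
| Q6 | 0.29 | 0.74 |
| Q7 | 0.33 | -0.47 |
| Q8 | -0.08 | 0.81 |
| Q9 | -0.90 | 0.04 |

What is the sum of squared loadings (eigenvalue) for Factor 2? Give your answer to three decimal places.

SS loadings for Factor 2 = 0.30² + 0.85² + 0.80² + 0.20² + 0.87² + 0.74² + (-0.47)² + 0.81² + 0.04² = 0.0900 + 0.7225 + 0.6400 + 0.0400 + 0.7569 + 0.5476 + 0.2209 + 0.6561 + 0.0016 = 3.6756

3.676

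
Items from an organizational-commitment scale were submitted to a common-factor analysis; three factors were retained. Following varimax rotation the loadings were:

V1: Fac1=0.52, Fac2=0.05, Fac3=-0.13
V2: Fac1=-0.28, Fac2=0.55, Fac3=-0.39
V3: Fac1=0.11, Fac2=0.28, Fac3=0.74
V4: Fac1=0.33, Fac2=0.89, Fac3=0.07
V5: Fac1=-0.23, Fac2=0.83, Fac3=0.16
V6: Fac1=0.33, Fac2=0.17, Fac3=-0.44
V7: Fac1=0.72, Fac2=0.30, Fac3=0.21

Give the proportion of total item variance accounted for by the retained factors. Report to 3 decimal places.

SS loadings by factor: 1.1500, 1.9833, 0.9848; total = 4.1181.
Total variance with 7 standardized items is 7, so the solution explains 4.1181/7 = 0.5883.

0.588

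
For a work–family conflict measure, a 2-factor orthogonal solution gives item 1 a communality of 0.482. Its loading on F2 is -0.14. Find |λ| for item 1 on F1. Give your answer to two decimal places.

0.68

Under orthogonal rotation h² = Σλ², so λ_F1² = h² − (0.0196) = 0.482 − 0.0196 = 0.4624.
|λ| = √0.4624 = 0.6800.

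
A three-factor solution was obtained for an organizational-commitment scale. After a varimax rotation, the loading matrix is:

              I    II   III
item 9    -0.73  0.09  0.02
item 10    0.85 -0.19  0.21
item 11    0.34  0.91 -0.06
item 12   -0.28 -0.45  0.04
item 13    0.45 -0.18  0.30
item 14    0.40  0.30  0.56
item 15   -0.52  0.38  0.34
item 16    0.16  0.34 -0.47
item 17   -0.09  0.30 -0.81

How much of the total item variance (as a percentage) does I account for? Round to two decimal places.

23.51%

SS loadings for I = (-0.73)² + 0.85² + 0.34² + (-0.28)² + 0.45² + 0.40² + (-0.52)² + 0.16² + (-0.09)² = 2.1160
With 9 standardized items, total variance = 9. Proportion = 2.1160/9 = 0.2351 → 23.51%.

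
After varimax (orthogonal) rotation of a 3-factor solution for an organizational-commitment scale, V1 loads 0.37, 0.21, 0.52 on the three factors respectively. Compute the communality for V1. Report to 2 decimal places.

h² = 0.37² + 0.21² + 0.52² = 0.1369 + 0.0441 + 0.2704 = 0.4514

0.45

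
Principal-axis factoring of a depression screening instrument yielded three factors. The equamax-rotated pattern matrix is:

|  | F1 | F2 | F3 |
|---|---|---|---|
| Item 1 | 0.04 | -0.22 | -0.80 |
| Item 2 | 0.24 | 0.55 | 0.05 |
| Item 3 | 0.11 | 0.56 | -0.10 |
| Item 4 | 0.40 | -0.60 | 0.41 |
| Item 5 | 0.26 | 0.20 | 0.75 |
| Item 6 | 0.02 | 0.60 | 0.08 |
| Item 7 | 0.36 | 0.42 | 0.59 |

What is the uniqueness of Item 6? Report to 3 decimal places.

0.633

h² = 0.02² + 0.60² + 0.08² = 0.0004 + 0.3600 + 0.0064 = 0.3668
Uniqueness u² = 1 − h² = 1 − 0.3668 = 0.6332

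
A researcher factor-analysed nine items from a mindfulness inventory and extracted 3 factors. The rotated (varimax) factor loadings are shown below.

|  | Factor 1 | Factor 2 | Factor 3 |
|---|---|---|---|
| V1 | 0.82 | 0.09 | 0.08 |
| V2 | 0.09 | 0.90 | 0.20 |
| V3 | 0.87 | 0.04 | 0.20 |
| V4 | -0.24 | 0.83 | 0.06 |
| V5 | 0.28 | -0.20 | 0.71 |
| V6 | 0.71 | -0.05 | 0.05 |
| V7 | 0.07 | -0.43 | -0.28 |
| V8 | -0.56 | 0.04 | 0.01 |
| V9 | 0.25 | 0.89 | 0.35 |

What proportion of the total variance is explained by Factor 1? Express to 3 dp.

0.273

SS loadings for Factor 1 = 0.82² + 0.09² + 0.87² + (-0.24)² + 0.28² + 0.71² + 0.07² + (-0.56)² + 0.25² = 2.4585
Proportion of variance = 2.4585 / 9 = 0.2732.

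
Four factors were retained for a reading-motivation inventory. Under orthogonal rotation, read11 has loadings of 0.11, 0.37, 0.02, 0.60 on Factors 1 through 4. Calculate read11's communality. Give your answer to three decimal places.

0.509

h² = 0.11² + 0.37² + 0.02² + 0.60² = 0.0121 + 0.1369 + 0.0004 + 0.3600 = 0.5094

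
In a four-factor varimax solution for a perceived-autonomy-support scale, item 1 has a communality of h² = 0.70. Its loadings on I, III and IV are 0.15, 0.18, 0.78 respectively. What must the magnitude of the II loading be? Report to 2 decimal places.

Under orthogonal rotation h² = Σλ², so λ_II² = h² − (0.6633) = 0.70 − 0.6633 = 0.0367.
|λ| = √0.0367 = 0.1916.

0.19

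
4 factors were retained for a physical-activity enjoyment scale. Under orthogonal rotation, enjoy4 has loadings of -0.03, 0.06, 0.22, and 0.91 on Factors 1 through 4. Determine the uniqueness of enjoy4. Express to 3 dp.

h² = (-0.03)² + 0.06² + 0.22² + 0.91² = 0.0009 + 0.0036 + 0.0484 + 0.8281 = 0.8810
Uniqueness u² = 1 − h² = 1 − 0.8810 = 0.1190

0.119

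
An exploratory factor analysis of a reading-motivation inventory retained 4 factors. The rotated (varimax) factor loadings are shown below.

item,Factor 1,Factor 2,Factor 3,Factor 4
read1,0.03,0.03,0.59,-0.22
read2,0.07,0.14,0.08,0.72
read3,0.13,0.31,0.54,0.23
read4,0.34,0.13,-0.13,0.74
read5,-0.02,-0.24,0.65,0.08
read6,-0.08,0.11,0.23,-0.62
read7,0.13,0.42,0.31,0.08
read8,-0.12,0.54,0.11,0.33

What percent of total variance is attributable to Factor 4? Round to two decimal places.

20.92%

SS loadings for Factor 4 = (-0.22)² + 0.72² + 0.23² + 0.74² + 0.08² + (-0.62)² + 0.08² + 0.33² = 1.6734
With 8 standardized items, total variance = 8. Proportion = 1.6734/8 = 0.2092 → 20.92%.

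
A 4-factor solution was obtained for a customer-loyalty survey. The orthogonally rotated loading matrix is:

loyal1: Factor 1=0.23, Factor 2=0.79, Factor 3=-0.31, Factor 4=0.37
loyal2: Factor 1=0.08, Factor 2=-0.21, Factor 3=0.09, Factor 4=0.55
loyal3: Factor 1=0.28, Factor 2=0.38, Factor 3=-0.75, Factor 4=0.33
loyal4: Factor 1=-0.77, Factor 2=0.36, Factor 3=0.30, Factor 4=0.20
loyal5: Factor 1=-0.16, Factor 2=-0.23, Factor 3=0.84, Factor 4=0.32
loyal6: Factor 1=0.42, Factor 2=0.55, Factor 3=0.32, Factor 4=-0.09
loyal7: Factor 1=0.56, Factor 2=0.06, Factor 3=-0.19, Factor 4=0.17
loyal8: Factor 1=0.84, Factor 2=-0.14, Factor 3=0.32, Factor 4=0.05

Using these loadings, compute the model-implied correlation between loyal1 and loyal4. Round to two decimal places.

0.09

r̂ = Σ λ_i·λ_j across factors = (0.23)(-0.77) + (0.79)(0.36) + (-0.31)(0.30) + (0.37)(0.20)
  = -0.1771 +0.2844 -0.0930 +0.0740 = 0.0883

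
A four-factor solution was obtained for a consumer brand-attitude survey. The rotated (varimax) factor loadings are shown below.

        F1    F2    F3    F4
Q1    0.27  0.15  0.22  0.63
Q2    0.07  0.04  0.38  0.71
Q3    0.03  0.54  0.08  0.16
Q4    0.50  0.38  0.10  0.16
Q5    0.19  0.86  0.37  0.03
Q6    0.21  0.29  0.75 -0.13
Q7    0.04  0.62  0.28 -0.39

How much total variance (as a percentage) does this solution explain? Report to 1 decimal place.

59.8%

SS loadings by factor: 0.4105, 1.6682, 0.9870, 1.1221; total = 4.1878.
Total variance with 7 standardized items is 7, so the solution explains 4.1878/7 = 0.5983 = 59.83%.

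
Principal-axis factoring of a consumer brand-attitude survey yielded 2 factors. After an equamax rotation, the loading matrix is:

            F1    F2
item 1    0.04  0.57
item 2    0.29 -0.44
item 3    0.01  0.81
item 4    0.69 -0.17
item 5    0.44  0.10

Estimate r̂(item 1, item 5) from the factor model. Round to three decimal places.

0.075

r̂ = Σ λ_i·λ_j across factors = (0.04)(0.44) + (0.57)(0.10)
  = +0.0176 +0.0570 = 0.0746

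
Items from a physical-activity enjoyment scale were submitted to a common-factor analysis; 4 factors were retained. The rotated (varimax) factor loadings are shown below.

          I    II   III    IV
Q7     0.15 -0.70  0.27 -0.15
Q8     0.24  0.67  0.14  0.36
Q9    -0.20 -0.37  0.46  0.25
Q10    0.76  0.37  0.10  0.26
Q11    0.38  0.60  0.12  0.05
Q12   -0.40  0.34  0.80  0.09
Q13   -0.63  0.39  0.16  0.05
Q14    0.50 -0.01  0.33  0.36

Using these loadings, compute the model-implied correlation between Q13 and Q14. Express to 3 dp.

-0.248

r̂ = Σ λ_i·λ_j across factors = (-0.63)(0.50) + (0.39)(-0.01) + (0.16)(0.33) + (0.05)(0.36)
  = -0.3150 -0.0039 +0.0528 +0.0180 = -0.2481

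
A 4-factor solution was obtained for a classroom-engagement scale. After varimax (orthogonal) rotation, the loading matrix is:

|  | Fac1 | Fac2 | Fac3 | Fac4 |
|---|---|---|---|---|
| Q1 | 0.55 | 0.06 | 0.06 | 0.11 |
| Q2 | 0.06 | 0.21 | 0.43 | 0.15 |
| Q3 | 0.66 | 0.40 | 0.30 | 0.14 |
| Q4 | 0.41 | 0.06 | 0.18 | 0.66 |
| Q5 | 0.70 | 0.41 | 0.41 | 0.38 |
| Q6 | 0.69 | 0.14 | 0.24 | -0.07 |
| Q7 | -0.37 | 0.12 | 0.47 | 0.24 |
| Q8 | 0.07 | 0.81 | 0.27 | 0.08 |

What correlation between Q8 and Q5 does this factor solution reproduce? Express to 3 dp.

r̂ = Σ λ_i·λ_j across factors = (0.07)(0.70) + (0.81)(0.41) + (0.27)(0.41) + (0.08)(0.38)
  = +0.0490 +0.3321 +0.1107 +0.0304 = 0.5222

0.522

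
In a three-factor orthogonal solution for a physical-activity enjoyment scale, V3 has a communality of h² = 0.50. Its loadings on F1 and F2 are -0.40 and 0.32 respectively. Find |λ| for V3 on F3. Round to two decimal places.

Under orthogonal rotation h² = Σλ², so λ_F3² = h² − (0.2624) = 0.50 − 0.2624 = 0.2376.
|λ| = √0.2376 = 0.4874.

0.49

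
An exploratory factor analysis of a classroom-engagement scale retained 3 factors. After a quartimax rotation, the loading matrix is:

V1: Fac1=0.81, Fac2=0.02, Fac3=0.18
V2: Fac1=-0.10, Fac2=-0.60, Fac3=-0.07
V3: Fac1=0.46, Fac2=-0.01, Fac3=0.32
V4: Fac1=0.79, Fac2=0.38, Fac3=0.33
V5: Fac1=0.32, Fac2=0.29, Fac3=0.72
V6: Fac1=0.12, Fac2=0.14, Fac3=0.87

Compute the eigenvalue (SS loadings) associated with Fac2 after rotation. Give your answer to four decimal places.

0.6086

SS loadings for Fac2 = 0.02² + (-0.60)² + (-0.01)² + 0.38² + 0.29² + 0.14² = 0.0004 + 0.3600 + 0.0001 + 0.1444 + 0.0841 + 0.0196 = 0.6086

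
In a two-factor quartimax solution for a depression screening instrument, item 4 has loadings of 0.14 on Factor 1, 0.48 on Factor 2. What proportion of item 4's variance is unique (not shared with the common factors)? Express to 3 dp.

h² = 0.14² + 0.48² = 0.0196 + 0.2304 = 0.2500
Uniqueness u² = 1 − h² = 1 − 0.2500 = 0.7500

0.750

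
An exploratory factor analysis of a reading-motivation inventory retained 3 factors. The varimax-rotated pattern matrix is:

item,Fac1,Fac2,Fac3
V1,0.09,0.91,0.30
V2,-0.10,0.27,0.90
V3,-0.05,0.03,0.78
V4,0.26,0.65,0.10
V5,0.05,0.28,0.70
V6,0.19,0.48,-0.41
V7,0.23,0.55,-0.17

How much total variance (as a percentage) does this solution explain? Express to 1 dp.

Communalities: 0.9262, 0.8929, 0.6118, 0.5001, 0.5709, 0.4346, 0.3843; Σh² = 4.3208.
Total variance with 7 standardized items is 7, so the solution explains 4.3208/7 = 0.6173 = 61.73%.

61.7%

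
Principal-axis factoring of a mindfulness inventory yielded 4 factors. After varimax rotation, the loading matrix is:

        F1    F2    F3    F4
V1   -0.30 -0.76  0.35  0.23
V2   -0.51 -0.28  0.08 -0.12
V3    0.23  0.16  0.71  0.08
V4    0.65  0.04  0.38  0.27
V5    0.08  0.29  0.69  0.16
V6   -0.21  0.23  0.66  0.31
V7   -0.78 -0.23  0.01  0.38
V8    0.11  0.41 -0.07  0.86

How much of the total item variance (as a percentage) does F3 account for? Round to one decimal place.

21.2%

SS loadings for F3 = 0.35² + 0.08² + 0.71² + 0.38² + 0.69² + 0.66² + 0.01² + (-0.07)² = 1.6941
With 8 standardized items, total variance = 8. Proportion = 1.6941/8 = 0.2118 → 21.18%.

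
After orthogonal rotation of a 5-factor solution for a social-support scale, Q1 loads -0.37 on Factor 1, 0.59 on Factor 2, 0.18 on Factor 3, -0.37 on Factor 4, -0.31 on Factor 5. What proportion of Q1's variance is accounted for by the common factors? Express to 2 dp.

h² = (-0.37)² + 0.59² + 0.18² + (-0.37)² + (-0.31)² = 0.1369 + 0.3481 + 0.0324 + 0.1369 + 0.0961 = 0.7504

0.75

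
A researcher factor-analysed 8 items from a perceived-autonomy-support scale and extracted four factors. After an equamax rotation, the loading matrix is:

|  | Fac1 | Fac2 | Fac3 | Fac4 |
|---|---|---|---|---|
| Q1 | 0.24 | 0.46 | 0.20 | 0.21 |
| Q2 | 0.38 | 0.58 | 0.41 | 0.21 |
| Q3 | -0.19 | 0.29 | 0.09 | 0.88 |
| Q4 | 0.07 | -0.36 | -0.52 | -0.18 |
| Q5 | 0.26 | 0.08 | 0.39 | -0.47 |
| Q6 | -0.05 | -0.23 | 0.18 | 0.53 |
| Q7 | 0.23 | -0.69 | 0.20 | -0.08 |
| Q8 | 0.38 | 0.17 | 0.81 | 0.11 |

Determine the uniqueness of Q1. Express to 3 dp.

0.647

h² = 0.24² + 0.46² + 0.20² + 0.21² = 0.0576 + 0.2116 + 0.0400 + 0.0441 = 0.3533
Uniqueness u² = 1 − h² = 1 − 0.3533 = 0.6467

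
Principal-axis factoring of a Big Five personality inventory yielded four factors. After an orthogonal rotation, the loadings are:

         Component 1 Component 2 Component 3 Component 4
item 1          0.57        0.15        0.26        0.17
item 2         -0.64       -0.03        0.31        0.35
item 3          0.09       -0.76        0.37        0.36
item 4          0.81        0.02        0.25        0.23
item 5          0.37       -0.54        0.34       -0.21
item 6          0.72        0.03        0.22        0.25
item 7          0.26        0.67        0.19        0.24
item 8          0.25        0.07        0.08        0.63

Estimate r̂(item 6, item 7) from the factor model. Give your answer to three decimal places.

0.309

r̂ = Σ λ_i·λ_j across factors = (0.72)(0.26) + (0.03)(0.67) + (0.22)(0.19) + (0.25)(0.24)
  = +0.1872 +0.0201 +0.0418 +0.0600 = 0.3091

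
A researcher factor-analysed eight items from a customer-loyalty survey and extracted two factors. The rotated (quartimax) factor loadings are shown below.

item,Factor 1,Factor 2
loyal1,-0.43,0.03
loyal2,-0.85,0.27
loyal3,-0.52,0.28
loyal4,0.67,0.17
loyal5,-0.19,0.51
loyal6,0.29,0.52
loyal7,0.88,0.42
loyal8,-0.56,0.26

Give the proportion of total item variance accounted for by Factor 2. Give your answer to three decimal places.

SS loadings for Factor 2 = 0.03² + 0.27² + 0.28² + 0.17² + 0.51² + 0.52² + 0.42² + 0.26² = 0.9556
Proportion of variance = 0.9556 / 8 = 0.1195.

0.119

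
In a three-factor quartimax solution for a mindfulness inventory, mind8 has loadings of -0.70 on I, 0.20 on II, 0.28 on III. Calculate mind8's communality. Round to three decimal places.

0.608

h² = (-0.70)² + 0.20² + 0.28² = 0.4900 + 0.0400 + 0.0784 = 0.6084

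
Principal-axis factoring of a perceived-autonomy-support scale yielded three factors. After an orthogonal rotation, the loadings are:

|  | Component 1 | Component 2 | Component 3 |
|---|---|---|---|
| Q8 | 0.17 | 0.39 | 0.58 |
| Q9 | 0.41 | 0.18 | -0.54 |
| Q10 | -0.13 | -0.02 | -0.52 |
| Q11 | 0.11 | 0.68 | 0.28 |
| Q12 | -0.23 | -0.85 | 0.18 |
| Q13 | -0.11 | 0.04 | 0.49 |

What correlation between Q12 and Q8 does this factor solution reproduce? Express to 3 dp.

r̂ = Σ λ_i·λ_j across factors = (-0.23)(0.17) + (-0.85)(0.39) + (0.18)(0.58)
  = -0.0391 -0.3315 +0.1044 = -0.2662

-0.266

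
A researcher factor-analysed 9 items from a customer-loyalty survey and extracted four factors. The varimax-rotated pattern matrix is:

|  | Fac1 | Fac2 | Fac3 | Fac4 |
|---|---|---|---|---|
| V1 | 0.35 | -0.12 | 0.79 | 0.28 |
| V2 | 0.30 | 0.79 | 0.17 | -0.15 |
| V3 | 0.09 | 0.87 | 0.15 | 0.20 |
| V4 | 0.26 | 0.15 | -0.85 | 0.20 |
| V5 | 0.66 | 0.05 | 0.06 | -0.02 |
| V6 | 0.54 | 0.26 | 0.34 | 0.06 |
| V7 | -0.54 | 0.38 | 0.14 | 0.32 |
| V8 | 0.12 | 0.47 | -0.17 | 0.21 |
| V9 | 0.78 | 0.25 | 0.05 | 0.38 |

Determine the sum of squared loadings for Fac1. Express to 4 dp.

1.9298

SS loadings for Fac1 = 0.35² + 0.30² + 0.09² + 0.26² + 0.66² + 0.54² + (-0.54)² + 0.12² + 0.78² = 0.1225 + 0.0900 + 0.0081 + 0.0676 + 0.4356 + 0.2916 + 0.2916 + 0.0144 + 0.6084 = 1.9298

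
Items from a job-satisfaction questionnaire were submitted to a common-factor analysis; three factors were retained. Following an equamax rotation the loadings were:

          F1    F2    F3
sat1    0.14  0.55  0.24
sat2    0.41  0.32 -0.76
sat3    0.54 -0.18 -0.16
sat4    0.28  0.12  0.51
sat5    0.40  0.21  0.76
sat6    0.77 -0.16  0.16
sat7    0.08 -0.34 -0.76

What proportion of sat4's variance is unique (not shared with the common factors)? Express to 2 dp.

0.65

h² = 0.28² + 0.12² + 0.51² = 0.0784 + 0.0144 + 0.2601 = 0.3529
Uniqueness u² = 1 − h² = 1 − 0.3529 = 0.6471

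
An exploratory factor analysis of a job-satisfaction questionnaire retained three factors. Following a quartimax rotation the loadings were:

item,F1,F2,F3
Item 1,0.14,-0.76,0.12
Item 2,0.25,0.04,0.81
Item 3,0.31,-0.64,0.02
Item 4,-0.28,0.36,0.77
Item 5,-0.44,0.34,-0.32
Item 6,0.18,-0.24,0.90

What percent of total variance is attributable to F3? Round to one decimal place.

36.3%

SS loadings for F3 = 0.12² + 0.81² + 0.02² + 0.77² + (-0.32)² + 0.90² = 2.1762
With 6 standardized items, total variance = 6. Proportion = 2.1762/6 = 0.3627 → 36.27%.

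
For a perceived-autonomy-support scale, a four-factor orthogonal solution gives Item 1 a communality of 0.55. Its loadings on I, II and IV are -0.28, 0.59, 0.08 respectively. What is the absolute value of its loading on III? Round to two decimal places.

Under orthogonal rotation h² = Σλ², so λ_III² = h² − (0.4329) = 0.55 − 0.4329 = 0.1171.
|λ| = √0.1171 = 0.3422.

0.34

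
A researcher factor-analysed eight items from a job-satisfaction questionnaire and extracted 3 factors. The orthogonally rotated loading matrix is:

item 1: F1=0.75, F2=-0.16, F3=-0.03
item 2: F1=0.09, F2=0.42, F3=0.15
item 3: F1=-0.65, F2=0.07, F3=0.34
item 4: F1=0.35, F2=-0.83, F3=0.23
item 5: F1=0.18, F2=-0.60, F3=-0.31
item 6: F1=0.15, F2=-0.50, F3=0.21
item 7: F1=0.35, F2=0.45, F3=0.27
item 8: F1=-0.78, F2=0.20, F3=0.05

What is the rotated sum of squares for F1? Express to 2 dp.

1.90

SS loadings for F1 = 0.75² + 0.09² + (-0.65)² + 0.35² + 0.18² + 0.15² + 0.35² + (-0.78)² = 0.5625 + 0.0081 + 0.4225 + 0.1225 + 0.0324 + 0.0225 + 0.1225 + 0.6084 = 1.9014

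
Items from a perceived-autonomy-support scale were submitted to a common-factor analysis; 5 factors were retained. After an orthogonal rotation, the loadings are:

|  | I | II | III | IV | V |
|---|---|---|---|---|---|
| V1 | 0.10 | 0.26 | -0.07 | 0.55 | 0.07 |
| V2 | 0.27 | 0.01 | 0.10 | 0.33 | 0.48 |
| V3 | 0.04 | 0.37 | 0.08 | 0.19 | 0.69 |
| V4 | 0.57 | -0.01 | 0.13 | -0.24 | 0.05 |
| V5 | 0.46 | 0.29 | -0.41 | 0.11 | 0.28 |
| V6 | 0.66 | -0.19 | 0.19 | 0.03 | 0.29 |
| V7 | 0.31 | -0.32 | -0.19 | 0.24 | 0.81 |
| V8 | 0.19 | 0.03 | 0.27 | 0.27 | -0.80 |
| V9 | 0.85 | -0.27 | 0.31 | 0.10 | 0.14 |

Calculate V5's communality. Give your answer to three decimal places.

0.554

h² = 0.46² + 0.29² + (-0.41)² + 0.11² + 0.28² = 0.2116 + 0.0841 + 0.1681 + 0.0121 + 0.0784 = 0.5543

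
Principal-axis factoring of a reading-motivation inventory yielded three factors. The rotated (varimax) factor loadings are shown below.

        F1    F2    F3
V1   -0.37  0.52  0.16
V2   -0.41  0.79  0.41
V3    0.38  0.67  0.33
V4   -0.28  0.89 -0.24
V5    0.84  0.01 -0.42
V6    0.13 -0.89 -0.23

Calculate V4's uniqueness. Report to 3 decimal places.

h² = (-0.28)² + 0.89² + (-0.24)² = 0.0784 + 0.7921 + 0.0576 = 0.9281
Uniqueness u² = 1 − h² = 1 − 0.9281 = 0.0719

0.072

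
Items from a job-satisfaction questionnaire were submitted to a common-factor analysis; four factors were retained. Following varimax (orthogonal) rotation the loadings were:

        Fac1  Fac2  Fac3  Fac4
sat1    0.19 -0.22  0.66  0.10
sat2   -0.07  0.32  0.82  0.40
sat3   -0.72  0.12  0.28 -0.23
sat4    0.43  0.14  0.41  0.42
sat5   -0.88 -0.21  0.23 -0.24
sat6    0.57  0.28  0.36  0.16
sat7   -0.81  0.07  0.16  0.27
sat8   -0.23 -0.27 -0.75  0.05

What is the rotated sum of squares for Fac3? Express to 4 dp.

2.1251

SS loadings for Fac3 = 0.66² + 0.82² + 0.28² + 0.41² + 0.23² + 0.36² + 0.16² + (-0.75)² = 0.4356 + 0.6724 + 0.0784 + 0.1681 + 0.0529 + 0.1296 + 0.0256 + 0.5625 = 2.1251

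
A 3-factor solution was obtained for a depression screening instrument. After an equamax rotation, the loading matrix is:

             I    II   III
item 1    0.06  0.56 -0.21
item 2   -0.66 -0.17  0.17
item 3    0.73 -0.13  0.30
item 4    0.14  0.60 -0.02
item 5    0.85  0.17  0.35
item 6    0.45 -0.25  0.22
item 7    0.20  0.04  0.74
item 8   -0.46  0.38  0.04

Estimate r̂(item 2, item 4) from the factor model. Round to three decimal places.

r̂ = Σ λ_i·λ_j across factors = (-0.66)(0.14) + (-0.17)(0.60) + (0.17)(-0.02)
  = -0.0924 -0.1020 -0.0034 = -0.1978

-0.198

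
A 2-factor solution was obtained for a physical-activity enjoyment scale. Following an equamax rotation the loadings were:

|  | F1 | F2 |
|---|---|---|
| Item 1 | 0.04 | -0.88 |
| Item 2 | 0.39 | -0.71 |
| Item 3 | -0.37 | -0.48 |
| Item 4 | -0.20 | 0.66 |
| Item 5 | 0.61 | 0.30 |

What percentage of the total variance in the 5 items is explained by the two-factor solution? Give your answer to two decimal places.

SS loadings by factor: 0.7027, 2.0345; total = 2.7372.
Total variance with 5 standardized items is 5, so the solution explains 2.7372/5 = 0.5474 = 54.74%.

54.74%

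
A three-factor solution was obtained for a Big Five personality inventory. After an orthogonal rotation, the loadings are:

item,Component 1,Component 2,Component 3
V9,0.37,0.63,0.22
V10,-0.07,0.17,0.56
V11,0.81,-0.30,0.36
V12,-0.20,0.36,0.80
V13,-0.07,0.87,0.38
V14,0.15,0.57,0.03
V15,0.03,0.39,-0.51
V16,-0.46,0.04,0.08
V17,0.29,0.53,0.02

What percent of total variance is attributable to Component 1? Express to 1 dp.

SS loadings for Component 1 = 0.37² + (-0.07)² + 0.81² + (-0.20)² + (-0.07)² + 0.15² + 0.03² + (-0.46)² + 0.29² = 1.1619
With 9 standardized items, total variance = 9. Proportion = 1.1619/9 = 0.1291 → 12.91%.

12.9%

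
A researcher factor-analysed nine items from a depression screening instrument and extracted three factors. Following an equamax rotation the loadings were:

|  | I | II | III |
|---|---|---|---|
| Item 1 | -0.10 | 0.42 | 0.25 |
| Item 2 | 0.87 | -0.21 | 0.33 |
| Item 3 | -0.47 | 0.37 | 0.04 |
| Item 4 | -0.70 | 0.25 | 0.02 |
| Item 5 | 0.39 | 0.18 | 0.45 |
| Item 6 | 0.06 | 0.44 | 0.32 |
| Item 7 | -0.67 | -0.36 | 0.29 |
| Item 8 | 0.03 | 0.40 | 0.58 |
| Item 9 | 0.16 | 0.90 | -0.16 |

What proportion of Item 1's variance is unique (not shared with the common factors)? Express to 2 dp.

0.75

h² = (-0.10)² + 0.42² + 0.25² = 0.0100 + 0.1764 + 0.0625 = 0.2489
Uniqueness u² = 1 − h² = 1 − 0.2489 = 0.7511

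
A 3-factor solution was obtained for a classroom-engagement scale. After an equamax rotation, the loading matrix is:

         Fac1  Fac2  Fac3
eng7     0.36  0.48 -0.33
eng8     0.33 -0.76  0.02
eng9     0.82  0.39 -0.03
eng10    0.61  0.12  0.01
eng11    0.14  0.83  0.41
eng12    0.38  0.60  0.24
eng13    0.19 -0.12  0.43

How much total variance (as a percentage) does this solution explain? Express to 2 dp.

Communalities: 0.4689, 0.6869, 0.8254, 0.3866, 0.8766, 0.5620, 0.2354; Σh² = 4.0418.
Total variance with 7 standardized items is 7, so the solution explains 4.0418/7 = 0.5774 = 57.74%.

57.74%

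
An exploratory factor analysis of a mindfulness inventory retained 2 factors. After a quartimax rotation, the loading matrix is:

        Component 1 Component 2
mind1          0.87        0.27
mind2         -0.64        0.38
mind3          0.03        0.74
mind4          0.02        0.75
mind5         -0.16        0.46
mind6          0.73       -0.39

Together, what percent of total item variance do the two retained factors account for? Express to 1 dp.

57.0%

Communalities: 0.8298, 0.5540, 0.5485, 0.5629, 0.2372, 0.6850; Σh² = 3.4174.
Total variance with 6 standardized items is 6, so the solution explains 3.4174/6 = 0.5696 = 56.96%.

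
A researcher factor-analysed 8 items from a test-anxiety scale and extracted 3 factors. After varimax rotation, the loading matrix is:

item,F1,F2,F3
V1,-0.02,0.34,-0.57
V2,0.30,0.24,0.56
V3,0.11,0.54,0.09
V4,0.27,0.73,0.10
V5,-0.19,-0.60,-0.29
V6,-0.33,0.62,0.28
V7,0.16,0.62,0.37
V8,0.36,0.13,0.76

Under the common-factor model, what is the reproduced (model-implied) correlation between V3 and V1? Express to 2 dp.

r̂ = Σ λ_i·λ_j across factors = (0.11)(-0.02) + (0.54)(0.34) + (0.09)(-0.57)
  = -0.0022 +0.1836 -0.0513 = 0.1301

0.13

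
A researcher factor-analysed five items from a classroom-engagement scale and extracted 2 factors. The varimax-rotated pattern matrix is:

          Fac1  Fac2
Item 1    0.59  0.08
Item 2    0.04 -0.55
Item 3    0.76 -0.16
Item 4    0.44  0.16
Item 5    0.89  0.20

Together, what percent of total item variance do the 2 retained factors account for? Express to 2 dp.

Communalities: 0.3545, 0.3041, 0.6032, 0.2192, 0.8321; Σh² = 2.3131.
Total variance with 5 standardized items is 5, so the solution explains 2.3131/5 = 0.4626 = 46.26%.

46.26%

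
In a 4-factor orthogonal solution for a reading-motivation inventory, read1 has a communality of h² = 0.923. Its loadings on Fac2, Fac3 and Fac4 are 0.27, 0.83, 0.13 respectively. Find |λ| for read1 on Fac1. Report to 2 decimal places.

0.38

Under orthogonal rotation h² = Σλ², so λ_Fac1² = h² − (0.7787) = 0.923 − 0.7787 = 0.1443.
|λ| = √0.1443 = 0.3799.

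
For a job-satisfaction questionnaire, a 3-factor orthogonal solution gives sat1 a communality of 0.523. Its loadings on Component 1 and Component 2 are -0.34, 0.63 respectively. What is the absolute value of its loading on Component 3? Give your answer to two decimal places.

0.10

Under orthogonal rotation h² = Σλ², so λ_Component 3² = h² − (0.5125) = 0.523 − 0.5125 = 0.0105.
|λ| = √0.0105 = 0.1025.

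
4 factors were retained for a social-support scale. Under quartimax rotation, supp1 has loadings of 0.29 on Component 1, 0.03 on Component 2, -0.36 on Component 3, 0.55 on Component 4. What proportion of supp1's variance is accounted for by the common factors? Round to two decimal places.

0.52

h² = 0.29² + 0.03² + (-0.36)² + 0.55² = 0.0841 + 0.0009 + 0.1296 + 0.3025 = 0.5171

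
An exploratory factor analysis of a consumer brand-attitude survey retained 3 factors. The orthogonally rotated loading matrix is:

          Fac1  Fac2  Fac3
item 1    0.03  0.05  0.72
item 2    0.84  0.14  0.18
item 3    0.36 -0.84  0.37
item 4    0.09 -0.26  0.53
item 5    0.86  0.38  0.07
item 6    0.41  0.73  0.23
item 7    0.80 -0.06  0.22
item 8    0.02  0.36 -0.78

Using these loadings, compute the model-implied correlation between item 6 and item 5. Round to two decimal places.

r̂ = Σ λ_i·λ_j across factors = (0.41)(0.86) + (0.73)(0.38) + (0.23)(0.07)
  = +0.3526 +0.2774 +0.0161 = 0.6461

0.65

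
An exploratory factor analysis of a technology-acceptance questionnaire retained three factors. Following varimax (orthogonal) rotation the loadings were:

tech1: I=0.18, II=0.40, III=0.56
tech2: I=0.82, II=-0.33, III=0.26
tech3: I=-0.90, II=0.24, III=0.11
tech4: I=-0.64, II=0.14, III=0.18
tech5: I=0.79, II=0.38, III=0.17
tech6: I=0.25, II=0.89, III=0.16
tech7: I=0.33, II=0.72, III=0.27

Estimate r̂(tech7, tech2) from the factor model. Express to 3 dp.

r̂ = Σ λ_i·λ_j across factors = (0.33)(0.82) + (0.72)(-0.33) + (0.27)(0.26)
  = +0.2706 -0.2376 +0.0702 = 0.1032

0.103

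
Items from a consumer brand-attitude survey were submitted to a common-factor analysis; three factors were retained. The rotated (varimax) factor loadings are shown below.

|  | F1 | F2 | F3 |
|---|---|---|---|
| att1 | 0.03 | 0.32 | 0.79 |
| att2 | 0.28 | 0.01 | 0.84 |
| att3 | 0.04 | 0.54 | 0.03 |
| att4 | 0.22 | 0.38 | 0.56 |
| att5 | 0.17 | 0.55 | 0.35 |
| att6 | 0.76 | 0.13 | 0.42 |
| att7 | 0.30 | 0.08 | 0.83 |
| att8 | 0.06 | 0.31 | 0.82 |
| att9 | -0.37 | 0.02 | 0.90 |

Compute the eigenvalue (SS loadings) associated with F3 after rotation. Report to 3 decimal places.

4.114

SS loadings for F3 = 0.79² + 0.84² + 0.03² + 0.56² + 0.35² + 0.42² + 0.83² + 0.82² + 0.90² = 0.6241 + 0.7056 + 0.0009 + 0.3136 + 0.1225 + 0.1764 + 0.6889 + 0.6724 + 0.8100 = 4.1144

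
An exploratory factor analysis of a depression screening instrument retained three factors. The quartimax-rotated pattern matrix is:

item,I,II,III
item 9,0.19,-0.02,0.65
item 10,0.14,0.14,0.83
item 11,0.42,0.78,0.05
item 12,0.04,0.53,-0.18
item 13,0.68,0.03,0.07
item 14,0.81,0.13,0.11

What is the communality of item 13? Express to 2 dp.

0.47

h² = 0.68² + 0.03² + 0.07² = 0.4624 + 0.0009 + 0.0049 = 0.4682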